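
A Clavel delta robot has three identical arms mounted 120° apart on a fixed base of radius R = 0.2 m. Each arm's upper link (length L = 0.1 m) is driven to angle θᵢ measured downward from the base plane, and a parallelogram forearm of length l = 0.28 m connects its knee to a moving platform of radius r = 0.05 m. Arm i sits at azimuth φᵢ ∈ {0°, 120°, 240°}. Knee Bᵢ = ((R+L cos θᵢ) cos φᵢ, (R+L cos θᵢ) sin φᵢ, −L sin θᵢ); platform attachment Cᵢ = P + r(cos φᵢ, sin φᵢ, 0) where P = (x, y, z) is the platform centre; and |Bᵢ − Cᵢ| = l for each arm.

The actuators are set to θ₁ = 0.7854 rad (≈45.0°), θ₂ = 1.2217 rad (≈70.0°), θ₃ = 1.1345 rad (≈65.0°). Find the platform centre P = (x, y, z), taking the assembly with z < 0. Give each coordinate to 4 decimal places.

(0.0347, -0.0070, -0.2799)

S1 = (0.2207·cos0.0°, 0.2207·sin0.0°, -0.0707) = (0.2207, 0.0000, -0.0707)
arm 2 at φ=120.0°: (R−r)+L cos θ2 = 0.1842;  S2 = (-0.0921, 0.1595, -0.0940)
φ3=240.0°: virtual centre (-0.0961, -0.1665, -0.0906), radius l
eliminate P² terms by subtracting sphere 1 from 2 and 3
[-0.6256 0.3191 -0.0465]·P = -0.0110;  [-0.6337 -0.3330 -0.0398]·P = -0.0085
Cramer: x(z) = 0.0155-0.0687z;  y(z) = -0.0039+0.0111z
quadratic in z: (1.0048)z²+(0.1695)z+(-0.0313)=0, √Δ=0.3930 → z ∈ {-0.2799, 0.1112}; z = -0.2799 (taking z<0)
x = 0.0347, y = -0.0070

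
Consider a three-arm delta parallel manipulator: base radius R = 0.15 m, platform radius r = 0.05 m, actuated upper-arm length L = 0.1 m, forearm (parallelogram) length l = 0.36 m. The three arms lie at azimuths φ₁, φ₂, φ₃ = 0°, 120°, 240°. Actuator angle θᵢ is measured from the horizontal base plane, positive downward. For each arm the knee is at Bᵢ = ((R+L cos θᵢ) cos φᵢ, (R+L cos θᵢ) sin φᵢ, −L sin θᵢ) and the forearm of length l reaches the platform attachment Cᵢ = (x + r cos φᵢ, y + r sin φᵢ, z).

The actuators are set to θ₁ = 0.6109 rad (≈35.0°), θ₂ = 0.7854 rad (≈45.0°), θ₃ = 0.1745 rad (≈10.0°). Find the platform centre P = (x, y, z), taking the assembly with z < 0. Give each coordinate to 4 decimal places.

arm 1 at φ=0.0°: (R−r)+L cos θ1 = 0.1819;  S1 = (0.1819, 0.0000, -0.0574)
arm 2 at φ=120.0°: (R−r)+L cos θ2 = 0.1707;  S2 = (-0.0854, 0.1478, -0.0707)
S3 = (0.1985·cos240.0°, 0.1985·sin240.0°, -0.0174) = (-0.0992, -0.1719, -0.0174)
|S₂|²−|S₁|² = -0.0022;  |S₃|²−|S₁|² = 0.0033
linear system: -0.5345x+0.2957y = -0.0022−-0.0267z; -0.5623x+-0.3438y = 0.0033−0.0800z
Cramer: x(z) = -0.0006+0.0414z;  y(z) = -0.0087+0.1651z
quadratic in z: (1.0290)z²+(0.0968)z+(-0.0929)=0, √Δ=0.6260 → z ∈ {-0.3512, 0.2571}; z = -0.3512 (taking z<0)
x = -0.0151, y = -0.0666

(-0.0151, -0.0666, -0.3512)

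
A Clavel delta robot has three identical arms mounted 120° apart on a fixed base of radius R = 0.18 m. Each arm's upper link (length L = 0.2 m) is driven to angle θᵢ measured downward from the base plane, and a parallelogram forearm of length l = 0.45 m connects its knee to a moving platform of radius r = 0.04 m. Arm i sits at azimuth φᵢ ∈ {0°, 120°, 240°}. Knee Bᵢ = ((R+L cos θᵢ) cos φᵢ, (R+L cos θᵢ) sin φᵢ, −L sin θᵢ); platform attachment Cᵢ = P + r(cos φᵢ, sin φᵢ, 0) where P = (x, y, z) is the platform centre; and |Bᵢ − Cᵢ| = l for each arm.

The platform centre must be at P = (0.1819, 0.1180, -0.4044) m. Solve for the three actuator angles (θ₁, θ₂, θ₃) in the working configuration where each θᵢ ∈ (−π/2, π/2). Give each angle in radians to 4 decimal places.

θ₁ = -0.0003, θ₂ = 0.6980, θ₃ = 1.3088

arm 1 (φ=0.0°): x'=0.1819, y'=0.1180
  A=-0.0419, B=-0.4044, C=(l²−L²−A²−y'²−z²)/(2L)=-0.0418
  γ=atan2(-0.4044,-0.0419)=-1.6740;  ψ=arccos(-0.1028)=1.6738;  θ1=γ+ψ≈-0.0003
rotate P by −φ2: (0.0112, -0.2165, -0.4044)
  e−x'=0.1288;  (l²−L²−(e−x')²−y'²−z²)/2L = -0.1613
  θ2 = atan2(B,A) + arccos(C/0.4244) = 0.6980
arm 3 (φ=240.0°): x'=-0.1931, y'=0.0985
  e−x'=0.3331;  (l²−L²−(e−x')²−y'²−z²)/2L = -0.3043
  √(A²+B²)=0.5239;  θ3 = -0.8817+2.1905 ≈ 1.3088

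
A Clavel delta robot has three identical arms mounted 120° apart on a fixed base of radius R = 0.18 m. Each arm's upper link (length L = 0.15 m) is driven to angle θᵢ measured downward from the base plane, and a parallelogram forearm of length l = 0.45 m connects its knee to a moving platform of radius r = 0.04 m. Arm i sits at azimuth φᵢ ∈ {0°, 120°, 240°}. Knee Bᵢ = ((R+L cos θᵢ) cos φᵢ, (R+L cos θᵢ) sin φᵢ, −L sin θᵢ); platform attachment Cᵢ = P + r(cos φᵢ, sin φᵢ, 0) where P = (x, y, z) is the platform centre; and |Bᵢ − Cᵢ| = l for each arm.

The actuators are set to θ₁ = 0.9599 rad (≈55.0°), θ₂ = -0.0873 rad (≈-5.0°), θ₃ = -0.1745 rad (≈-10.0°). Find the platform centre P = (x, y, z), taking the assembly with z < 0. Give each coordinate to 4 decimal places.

arm 1 at φ=0.0°: ρ1 = 0.2260;  centre 1 = (0.2260, 0.0000, -0.1229)
arm 2 at φ=120.0°: ρ2 = 0.2894;  centre 2 = (-0.1447, 0.2507, 0.0131)
centre 3 = (0.2877·cos240.0°, 0.2877·sin240.0°, 0.0260) = (-0.1439, -0.2492, 0.0260)
eliminate P² terms by subtracting sphere 1 from 2 and 3
plane₁₂: -0.7415x+0.5013y+0.2719z = 0.0177
Cramer: x(z) = -0.0236+0.3847z;  y(z) = 0.0004+0.0266z
into |P−centre ₁|² = l²: 1.1487z² + 0.0537z + -0.1251 = 0;  Δ = 0.5775;  z = -0.3542 or 0.3074 → z<0 root = -0.3542
x = -0.1599, y = -0.0090

(-0.1599, -0.0090, -0.3542)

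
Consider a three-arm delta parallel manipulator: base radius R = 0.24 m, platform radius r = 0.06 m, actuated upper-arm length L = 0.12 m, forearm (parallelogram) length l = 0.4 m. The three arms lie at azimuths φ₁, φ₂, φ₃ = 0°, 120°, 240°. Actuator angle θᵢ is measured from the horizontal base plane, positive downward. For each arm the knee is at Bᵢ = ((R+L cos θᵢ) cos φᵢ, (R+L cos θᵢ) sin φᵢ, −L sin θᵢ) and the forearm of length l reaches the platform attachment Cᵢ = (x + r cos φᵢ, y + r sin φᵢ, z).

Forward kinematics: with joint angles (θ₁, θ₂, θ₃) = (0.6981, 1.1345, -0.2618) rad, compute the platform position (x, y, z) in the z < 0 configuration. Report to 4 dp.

φ1=0.0°: virtual centre (0.2719, 0.0000, -0.0771), radius l
φ2=120.0°: virtual centre (-0.1154, 0.1998, -0.1088), radius l
centre 3 = (0.2959·cos240.0°, 0.2959·sin240.0°, 0.0311) = (-0.1480, -0.2563, 0.0311)
|centre ₂|²−|centre ₁|² = -0.0148;  |centre ₃|²−|centre ₁|² = 0.0086
[-0.7746 0.3996 -0.0633]·P = -0.0148;  [-0.8398 -0.5125 0.2164]·P = 0.0086
det = 0.7326;  x = 0.0057+0.0738z,  y = -0.0261+0.3013z
quadratic in z: (1.0962)z²+(0.0992)z+(-0.0825)=0, √Δ=0.6095 → z ∈ {-0.3233, 0.2327}; z = -0.3233 (taking z<0)
x = -0.0182, y = -0.1235

(-0.0182, -0.1235, -0.3233)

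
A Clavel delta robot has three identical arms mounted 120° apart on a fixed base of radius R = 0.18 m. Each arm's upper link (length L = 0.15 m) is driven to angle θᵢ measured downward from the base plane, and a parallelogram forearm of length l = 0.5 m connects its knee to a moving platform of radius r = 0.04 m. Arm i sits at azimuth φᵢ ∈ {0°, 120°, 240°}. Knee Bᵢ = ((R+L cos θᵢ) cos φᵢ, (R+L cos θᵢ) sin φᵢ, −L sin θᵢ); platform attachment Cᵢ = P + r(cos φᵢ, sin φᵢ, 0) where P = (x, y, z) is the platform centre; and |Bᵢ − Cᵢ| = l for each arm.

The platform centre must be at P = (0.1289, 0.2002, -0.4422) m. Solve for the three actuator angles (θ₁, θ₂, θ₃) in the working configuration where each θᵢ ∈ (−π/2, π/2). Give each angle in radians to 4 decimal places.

arm 1 (φ=0.0°): x'=0.1289, y'=0.2002
  A=0.0111, B=-0.4422, C=(l²−L²−A²−y'²−z²)/(2L)=-0.0275
  √(A²+B²)=0.4423;  θ1 = -1.5457+1.6330 ≈ 0.0873
φ2=120.0° → target in arm frame (0.1089, -0.2117)
  e−x'=0.0311;  (l²−L²−(e−x')²−y'²−z²)/2L = -0.0461
  θ2 = atan2(B,A) + arccos(C/0.4433) = 0.1744
φ3=240.0° → target in arm frame (-0.2378, 0.0115)
  A cos θ + B sin θ = C:  0.3778·cos θ + -0.4422·sin θ = -0.3698
  √(A²+B²)=0.5816;  θ3 = -0.8637+2.2597 ≈ 1.3960

θ₁ = 0.0873, θ₂ = 0.1744, θ₃ = 1.3960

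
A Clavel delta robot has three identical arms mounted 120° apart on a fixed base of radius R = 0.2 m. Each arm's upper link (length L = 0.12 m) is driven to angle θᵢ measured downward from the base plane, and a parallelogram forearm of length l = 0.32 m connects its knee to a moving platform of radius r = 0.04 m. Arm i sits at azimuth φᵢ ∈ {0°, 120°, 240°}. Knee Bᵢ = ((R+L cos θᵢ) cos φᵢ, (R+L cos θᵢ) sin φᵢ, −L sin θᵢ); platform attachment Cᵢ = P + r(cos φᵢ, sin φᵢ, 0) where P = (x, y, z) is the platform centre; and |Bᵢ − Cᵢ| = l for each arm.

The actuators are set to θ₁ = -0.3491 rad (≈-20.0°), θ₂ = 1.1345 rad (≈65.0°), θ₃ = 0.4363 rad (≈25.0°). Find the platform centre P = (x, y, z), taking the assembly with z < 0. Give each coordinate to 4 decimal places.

(0.0814, -0.0573, -0.2090)

arm 1 at φ=0.0°: (R−r)+L cos θ1 = 0.2728;  S1 = (0.2728, 0.0000, 0.0410)
S2 = (0.2107·cos120.0°, 0.2107·sin120.0°, -0.1088) = (-0.1054, 0.1825, -0.1088)
S3 = (0.2688·cos240.0°, 0.2688·sin240.0°, -0.0507) = (-0.1344, -0.2328, -0.0507)
|S₂|²−|S₁|² = -0.0199;  |S₃|²−|S₁|² = -0.0013
[-0.7562 0.3650 -0.2996]·P = -0.0199;  [-0.8143 -0.4655 -0.1835]·P = -0.0013
Cramer: x(z) = 0.0150-0.3180z;  y(z) = -0.0234+0.1620z
sphere 1 gives Az²+Bz+C=0 with A=1.1274, B=0.0743, C=-0.0337;  B²−4AC=0.1575;  roots -0.2090, 0.1431;  negative root z = -0.2090
x = 0.0814, y = -0.0573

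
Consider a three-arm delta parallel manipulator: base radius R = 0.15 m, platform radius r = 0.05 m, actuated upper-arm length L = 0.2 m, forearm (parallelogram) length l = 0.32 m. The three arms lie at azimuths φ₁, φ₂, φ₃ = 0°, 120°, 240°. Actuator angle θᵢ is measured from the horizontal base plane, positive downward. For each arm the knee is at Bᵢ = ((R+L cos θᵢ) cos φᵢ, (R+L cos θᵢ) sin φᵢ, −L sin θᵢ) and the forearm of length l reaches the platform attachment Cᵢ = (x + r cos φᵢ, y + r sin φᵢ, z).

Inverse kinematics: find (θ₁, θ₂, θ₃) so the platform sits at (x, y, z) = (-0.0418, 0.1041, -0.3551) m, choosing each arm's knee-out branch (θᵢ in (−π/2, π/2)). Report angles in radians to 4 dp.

rotate P by −φ1: (-0.0418, 0.1041, -0.3551)
  A=0.1418, B=-0.3551, C=(l²−L²−A²−y'²−z²)/(2L)=-0.2366
  √(A²+B²)=0.3824;  θ1 = -1.1909+2.2380 ≈ 1.0471
arm 2 (φ=120.0°): x'=0.1111, y'=-0.0159
  A=-0.0111, B=-0.3551, C=(l²−L²−A²−y'²−z²)/(2L)=-0.1602
  √(A²+B²)=0.3553;  θ2 = -1.6019+2.0385 ≈ 0.4366
rotate P by −φ3: (-0.0693, -0.0882, -0.3551)
  A cos θ + B sin θ = C:  0.1693·cos θ + -0.3551·sin θ = -0.2503
  γ=atan2(-0.3551,0.1693)=-1.1260;  ψ=arccos(-0.6364)=2.2606;  θ3=γ+ψ≈1.1346

θ₁ = 1.0471, θ₂ = 0.4366, θ₃ = 1.1346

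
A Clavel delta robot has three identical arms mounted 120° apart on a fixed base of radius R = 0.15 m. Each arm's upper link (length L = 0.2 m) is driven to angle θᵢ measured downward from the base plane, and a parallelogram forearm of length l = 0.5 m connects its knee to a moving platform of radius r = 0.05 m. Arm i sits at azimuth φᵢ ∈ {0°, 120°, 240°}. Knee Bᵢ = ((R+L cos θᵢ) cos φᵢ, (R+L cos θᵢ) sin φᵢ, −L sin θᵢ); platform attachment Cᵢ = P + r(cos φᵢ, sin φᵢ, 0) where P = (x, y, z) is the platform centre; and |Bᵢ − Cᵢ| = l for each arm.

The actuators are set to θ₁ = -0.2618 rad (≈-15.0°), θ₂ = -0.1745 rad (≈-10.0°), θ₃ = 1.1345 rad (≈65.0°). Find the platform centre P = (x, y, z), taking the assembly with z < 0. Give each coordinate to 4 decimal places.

centre 1 = (0.2932·cos0.0°, 0.2932·sin0.0°, 0.0518) = (0.2932, 0.0000, 0.0518)
centre 2 = (0.2970·cos120.0°, 0.2970·sin120.0°, 0.0347) = (-0.1485, 0.2572, 0.0347)
centre 3 = (0.1845·cos240.0°, 0.1845·sin240.0°, -0.1813) = (-0.0923, -0.1598, -0.1813)
eliminate P² terms by subtracting sphere 1 from 2 and 3
plane₁₂: -0.8833x+0.5144y+-0.0341z = 0.0008
det = 0.6788;  x = 0.0161+-0.3692z,  y = 0.0291+-0.5678z
sphere 1 gives Az²+Bz+C=0 with A=1.4587, B=0.0680, C=-0.1697;  B²−4AC=0.9948;  roots -0.3652, 0.3186;  negative root z = -0.3652
x = 0.1509, y = 0.2365

(0.1509, 0.2365, -0.3652)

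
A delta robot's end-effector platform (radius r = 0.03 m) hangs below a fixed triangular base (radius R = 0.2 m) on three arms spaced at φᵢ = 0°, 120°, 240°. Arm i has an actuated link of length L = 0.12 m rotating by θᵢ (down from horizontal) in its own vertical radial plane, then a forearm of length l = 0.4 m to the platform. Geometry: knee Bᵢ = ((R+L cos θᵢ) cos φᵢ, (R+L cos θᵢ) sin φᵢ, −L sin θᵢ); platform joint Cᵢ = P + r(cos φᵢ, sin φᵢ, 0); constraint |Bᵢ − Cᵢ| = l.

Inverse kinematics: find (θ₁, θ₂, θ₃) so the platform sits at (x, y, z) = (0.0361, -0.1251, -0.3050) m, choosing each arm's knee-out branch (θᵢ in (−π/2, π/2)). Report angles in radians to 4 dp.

θ₁ = 0.1738, θ₂ = 1.1342, θ₃ = -0.2617

arm 1 (φ=0.0°): x'=0.0361, y'=-0.1251
  A cos θ + B sin θ = C:  0.1339·cos θ + -0.3050·sin θ = 0.0791
  √(A²+B²)=0.3331;  θ1 = -1.1571+1.3309 ≈ 0.1738
arm 2 (φ=120.0°): x'=-0.1264, y'=0.0313
  A cos θ + B sin θ = C:  0.2964·cos θ + -0.3050·sin θ = -0.1510
  θ2 = atan2(B,A) + arccos(C/0.4253) = 1.1342
rotate P by −φ3: (0.0903, 0.0938, -0.3050)
  e−x'=0.0797;  (l²−L²−(e−x')²−y'²−z²)/2L = 0.1559
  γ=atan2(-0.3050,0.0797)=-1.3152;  ψ=arccos(0.4946)=1.0534;  θ3=γ+ψ≈-0.2617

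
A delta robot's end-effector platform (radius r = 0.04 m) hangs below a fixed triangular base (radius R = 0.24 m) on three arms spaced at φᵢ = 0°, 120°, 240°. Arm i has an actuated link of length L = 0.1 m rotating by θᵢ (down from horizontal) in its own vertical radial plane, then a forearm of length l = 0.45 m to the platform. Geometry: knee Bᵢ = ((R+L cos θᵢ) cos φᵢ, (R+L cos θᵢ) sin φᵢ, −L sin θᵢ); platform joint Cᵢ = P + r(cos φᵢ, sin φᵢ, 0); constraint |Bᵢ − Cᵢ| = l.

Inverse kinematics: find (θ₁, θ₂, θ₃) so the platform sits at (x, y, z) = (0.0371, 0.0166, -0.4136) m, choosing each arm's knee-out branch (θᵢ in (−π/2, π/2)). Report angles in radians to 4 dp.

θ₁ = 0.4357, θ₂ = 0.6981, θ₃ = 0.8723

φ1=0.0° → target in arm frame (0.0371, 0.0166)
  A cos θ + B sin θ = C:  0.1629·cos θ + -0.4136·sin θ = -0.0269
  √(A²+B²)=0.4445;  θ1 = -1.1956+1.6313 ≈ 0.4357
arm 2 (φ=120.0°): x'=-0.0042, y'=-0.0404
  e−x'=0.2042;  (l²−L²−(e−x')²−y'²−z²)/2L = -0.1094
  γ=atan2(-0.4136,0.2042)=-1.1122;  ψ=arccos(-0.2373)=1.8103;  θ2=γ+ψ≈0.6981
φ3=240.0° → target in arm frame (-0.0329, 0.0238)
  A=0.2329, B=-0.4136, C=(l²−L²−A²−y'²−z²)/(2L)=-0.1669
  θ3 = atan2(B,A) + arccos(C/0.4747) = 0.8723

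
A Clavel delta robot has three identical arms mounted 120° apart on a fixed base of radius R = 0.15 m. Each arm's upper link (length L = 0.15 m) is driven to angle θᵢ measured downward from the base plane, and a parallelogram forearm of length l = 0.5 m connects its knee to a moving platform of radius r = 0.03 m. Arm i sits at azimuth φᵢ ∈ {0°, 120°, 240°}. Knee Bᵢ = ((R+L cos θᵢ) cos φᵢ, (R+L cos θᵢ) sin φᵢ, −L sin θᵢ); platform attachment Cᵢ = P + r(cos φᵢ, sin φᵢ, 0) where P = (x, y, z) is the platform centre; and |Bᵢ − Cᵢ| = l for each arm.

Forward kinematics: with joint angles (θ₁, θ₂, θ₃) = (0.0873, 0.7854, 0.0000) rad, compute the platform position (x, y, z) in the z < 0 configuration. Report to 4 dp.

φ1=0.0°: virtual centre (0.2694, 0.0000, -0.0131), radius l
φ2=120.0°: virtual centre (-0.1130, 0.1958, -0.1061), radius l
arm 3 at φ=240.0°: e+L cos θ3 = 0.2700;  S3 = (-0.1350, -0.2338, 0.0000)
|S₂|²−|S₁|² = -0.0104;  |S₃|²−|S₁|² = 0.0001
[-0.7649 0.3916 -0.1860]·P = -0.0104;  [-0.8089 -0.4677 0.0262]·P = 0.0001
Cramer: x(z) = 0.0071-0.1138z;  y(z) = -0.0126+0.2527z
quadratic in z: (1.0768)z²+(0.0795)z+(-0.1809)=0, √Δ=0.8862 → z ∈ {-0.4484, 0.3746}; z = -0.4484 (taking z<0)
x = 0.0582, y = -0.1259

(0.0582, -0.1259, -0.4484)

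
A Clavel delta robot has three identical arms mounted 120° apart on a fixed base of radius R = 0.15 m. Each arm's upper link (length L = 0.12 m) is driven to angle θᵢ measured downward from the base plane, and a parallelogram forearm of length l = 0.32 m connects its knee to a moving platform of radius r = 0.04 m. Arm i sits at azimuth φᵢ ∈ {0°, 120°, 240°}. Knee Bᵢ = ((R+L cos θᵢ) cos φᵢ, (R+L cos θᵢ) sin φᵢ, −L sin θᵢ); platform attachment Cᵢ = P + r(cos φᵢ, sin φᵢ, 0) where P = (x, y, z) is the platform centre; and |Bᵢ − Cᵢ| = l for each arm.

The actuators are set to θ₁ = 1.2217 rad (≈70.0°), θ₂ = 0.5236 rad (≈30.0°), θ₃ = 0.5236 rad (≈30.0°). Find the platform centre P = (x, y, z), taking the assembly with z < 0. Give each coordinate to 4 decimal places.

φ1=0.0°: virtual centre (0.1510, 0.0000, -0.1128), radius l
φ2=120.0°: virtual centre (-0.1070, 0.1853, -0.0600), radius l
arm 3 at φ=240.0°: ρ3 = 0.2139;  S3 = (-0.1070, -0.1853, -0.0600)
eliminate P² terms by subtracting sphere 1 from 2 and 3
plane₁₂: -0.5160x+0.3705y+0.1055z = 0.0138
det = 0.3824;  x = -0.0268+0.2045z,  y = 0.0000+0.0000z
into |P−S₁|² = l²: 1.0418z² + 0.1528z + -0.0581 = 0;  Δ = 0.2653;  z = -0.3205 or 0.1739 → z<0 root = -0.3205
x = -0.0924, y = 0.0000

(-0.0924, 0.0000, -0.3205)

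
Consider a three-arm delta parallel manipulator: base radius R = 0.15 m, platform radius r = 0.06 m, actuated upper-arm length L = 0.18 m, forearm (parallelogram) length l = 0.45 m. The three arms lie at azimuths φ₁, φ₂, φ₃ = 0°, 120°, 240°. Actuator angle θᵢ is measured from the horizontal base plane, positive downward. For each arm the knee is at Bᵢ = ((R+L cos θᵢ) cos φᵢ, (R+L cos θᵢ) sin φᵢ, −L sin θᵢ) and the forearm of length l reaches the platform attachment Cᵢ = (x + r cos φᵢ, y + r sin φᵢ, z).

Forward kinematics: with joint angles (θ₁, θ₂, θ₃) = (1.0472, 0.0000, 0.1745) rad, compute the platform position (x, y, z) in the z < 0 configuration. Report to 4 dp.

(-0.2010, 0.0264, -0.3938)

φ1=0.0°: virtual centre (0.1800, 0.0000, -0.1559), radius l
φ2=120.0°: virtual centre (-0.1350, 0.2338, 0.0000), radius l
φ3=240.0°: virtual centre (-0.1336, -0.2315, -0.0313), radius l
|S₂|²−|S₁|² = 0.0162;  |S₃|²−|S₁|² = 0.0157
[-0.6300 0.4677 0.3118]·P = 0.0162;  [-0.6273 -0.4629 0.2493]·P = 0.0157
Cramer: x(z) = -0.0254+0.4460z;  y(z) = 0.0005-0.0659z
sphere 1 gives Az²+Bz+C=0 with A=1.2032, B=0.1285, C=-0.1360;  B²−4AC=0.6712;  roots -0.3938, 0.2870;  negative root z = -0.3938
x = -0.2010, y = 0.0264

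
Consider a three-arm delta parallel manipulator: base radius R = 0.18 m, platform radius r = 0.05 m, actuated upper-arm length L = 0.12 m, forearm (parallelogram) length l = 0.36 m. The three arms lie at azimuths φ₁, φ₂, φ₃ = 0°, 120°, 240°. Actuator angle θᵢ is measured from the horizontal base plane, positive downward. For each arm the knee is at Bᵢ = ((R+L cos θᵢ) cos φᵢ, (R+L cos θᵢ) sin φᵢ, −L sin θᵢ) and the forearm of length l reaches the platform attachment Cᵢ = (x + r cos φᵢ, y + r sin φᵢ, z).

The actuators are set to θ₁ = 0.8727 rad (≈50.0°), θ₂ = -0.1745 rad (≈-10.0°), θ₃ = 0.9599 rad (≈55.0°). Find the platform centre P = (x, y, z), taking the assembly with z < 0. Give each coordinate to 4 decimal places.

arm 1 at φ=0.0°: ρ1 = 0.2071;  O1 = (0.2071, 0.0000, -0.0919)
O2 = (0.2482·cos120.0°, 0.2482·sin120.0°, 0.0208) = (-0.1241, 0.2149, 0.0208)
φ3=240.0°: virtual centre (-0.0994, -0.1722, -0.0983), radius l
subtract pairs → two planes through P
[-0.6624 0.4299 0.2255]·P = 0.0107;  [-0.6131 -0.3444 -0.0127]·P = -0.0022
det = 0.4917;  x = -0.0056+0.1468z,  y = 0.0162+-0.2984z
sphere 1 gives Az²+Bz+C=0 with A=1.1106, B=0.1117, C=-0.0756;  B²−4AC=0.3485;  roots -0.3161, 0.2155;  negative root z = -0.3161
x = -0.0520, y = 0.1105

(-0.0520, 0.1105, -0.3161)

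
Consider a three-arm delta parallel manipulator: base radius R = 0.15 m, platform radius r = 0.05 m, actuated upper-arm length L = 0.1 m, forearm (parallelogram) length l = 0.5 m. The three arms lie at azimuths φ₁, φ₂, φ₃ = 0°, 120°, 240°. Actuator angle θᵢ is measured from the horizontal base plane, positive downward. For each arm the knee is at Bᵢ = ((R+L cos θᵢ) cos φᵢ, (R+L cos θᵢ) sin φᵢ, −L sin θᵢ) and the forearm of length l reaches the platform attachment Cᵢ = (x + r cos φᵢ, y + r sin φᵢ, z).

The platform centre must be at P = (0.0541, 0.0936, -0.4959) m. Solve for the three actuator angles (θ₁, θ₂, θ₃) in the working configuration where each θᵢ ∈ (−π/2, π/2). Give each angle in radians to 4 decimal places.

θ₁ = 0.2616, θ₂ = 0.2620, θ₃ = 0.8727

rotate P by −φ1: (0.0541, 0.0936, -0.4959)
  A cos θ + B sin θ = C:  0.0459·cos θ + -0.4959·sin θ = -0.0839
  θ1 = atan2(B,A) + arccos(C/0.4980) = 0.2616
arm 2 (φ=120.0°): x'=0.0540, y'=-0.0937
  A=0.0460, B=-0.4959, C=(l²−L²−A²−y'²−z²)/(2L)=-0.0840
  γ=atan2(-0.4959,0.0460)=-1.4783;  ψ=arccos(-0.1687)=1.7403;  θ2=γ+ψ≈0.2620
φ3=240.0° → target in arm frame (-0.1081, 0.0001)
  A=0.2081, B=-0.4959, C=(l²−L²−A²−y'²−z²)/(2L)=-0.2461
  √(A²+B²)=0.5378;  θ3 = -1.1735+2.0462 ≈ 0.8727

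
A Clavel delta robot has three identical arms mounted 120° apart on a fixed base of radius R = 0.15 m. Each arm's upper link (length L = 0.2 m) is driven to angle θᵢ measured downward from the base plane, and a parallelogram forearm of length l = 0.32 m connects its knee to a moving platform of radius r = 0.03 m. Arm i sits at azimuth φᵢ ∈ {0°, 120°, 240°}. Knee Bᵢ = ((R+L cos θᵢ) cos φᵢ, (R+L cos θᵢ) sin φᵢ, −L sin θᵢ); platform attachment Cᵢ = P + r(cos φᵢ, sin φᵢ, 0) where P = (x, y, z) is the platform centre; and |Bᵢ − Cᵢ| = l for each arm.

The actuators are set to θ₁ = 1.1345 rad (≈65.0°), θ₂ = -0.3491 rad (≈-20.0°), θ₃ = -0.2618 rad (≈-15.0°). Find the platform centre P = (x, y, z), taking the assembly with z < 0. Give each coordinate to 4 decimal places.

S1 = (0.2045·cos0.0°, 0.2045·sin0.0°, -0.1813) = (0.2045, 0.0000, -0.1813)
φ2=120.0°: virtual centre (-0.1540, 0.2667, 0.0684), radius l
φ3=240.0°: virtual centre (-0.1566, -0.2712, 0.0518), radius l
|S₂|²−|S₁|² = 0.0248;  |S₃|²−|S₁|² = 0.0261
plane₁₂: -0.7170x+0.5334y+0.4994z = 0.0248
Cramer: x(z) = -0.0354+0.6710z;  y(z) = -0.0010-0.0342z
sphere 1 gives Az²+Bz+C=0 with A=1.4514, B=0.0407, C=-0.0120;  B²−4AC=0.0713;  roots -0.1060, 0.0780;  negative root z = -0.1060
x = -0.1065, y = 0.0026

(-0.1065, 0.0026, -0.1060)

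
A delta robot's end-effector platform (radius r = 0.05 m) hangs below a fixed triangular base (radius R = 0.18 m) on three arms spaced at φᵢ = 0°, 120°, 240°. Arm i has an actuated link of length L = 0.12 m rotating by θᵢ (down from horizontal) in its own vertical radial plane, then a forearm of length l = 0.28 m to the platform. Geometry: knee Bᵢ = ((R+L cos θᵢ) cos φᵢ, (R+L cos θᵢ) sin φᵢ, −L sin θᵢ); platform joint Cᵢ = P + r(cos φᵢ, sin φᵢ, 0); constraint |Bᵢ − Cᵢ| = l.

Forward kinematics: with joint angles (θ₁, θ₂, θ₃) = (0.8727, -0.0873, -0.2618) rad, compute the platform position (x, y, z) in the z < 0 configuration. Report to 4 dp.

(-0.0668, -0.0064, -0.1494)

S1 = (0.2071·cos0.0°, 0.2071·sin0.0°, -0.0919) = (0.2071, 0.0000, -0.0919)
arm 2 at φ=120.0°: (R−r)+L cos θ2 = 0.2495;  S2 = (-0.1248, 0.2161, 0.0105)
arm 3 at φ=240.0°: (R−r)+L cos θ3 = 0.2459;  S3 = (-0.1230, -0.2130, 0.0311)
subtract pairs → two planes through P
[-0.6638 0.4322 0.2048]·P = 0.0110;  [-0.6602 -0.4259 0.2460]·P = 0.0101
det = 0.5681;  x = -0.0159+0.3407z,  y = 0.0010+0.0494z
sphere 1 gives Az²+Bz+C=0 with A=1.1185, B=0.0320, C=-0.0202;  B²−4AC=0.0913;  roots -0.1494, 0.1208;  negative root z = -0.1494
x = -0.0668, y = -0.0064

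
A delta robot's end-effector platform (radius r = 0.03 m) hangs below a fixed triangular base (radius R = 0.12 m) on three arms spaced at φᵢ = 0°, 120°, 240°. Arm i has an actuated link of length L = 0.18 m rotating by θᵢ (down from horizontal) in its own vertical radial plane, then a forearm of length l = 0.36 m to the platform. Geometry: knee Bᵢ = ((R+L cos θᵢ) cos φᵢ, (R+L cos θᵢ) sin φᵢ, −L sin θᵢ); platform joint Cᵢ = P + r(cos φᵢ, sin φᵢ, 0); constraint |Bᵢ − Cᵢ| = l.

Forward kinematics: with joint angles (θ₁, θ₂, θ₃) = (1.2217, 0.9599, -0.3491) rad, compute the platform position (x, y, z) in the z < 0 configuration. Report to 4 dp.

(-0.1475, -0.1585, -0.2919)

φ1=0.0°: virtual centre (0.1516, 0.0000, -0.1691), radius l
O2 = (0.1932·cos120.0°, 0.1932·sin120.0°, -0.1474) = (-0.0966, 0.1674, -0.1474)
O3 = (0.2591·cos240.0°, 0.2591·sin240.0°, 0.0616) = (-0.1296, -0.2244, 0.0616)
eliminate P² terms by subtracting sphere 1 from 2 and 3
linear system: -0.4964x+0.3347y = 0.0075−0.0434z; -0.5623x+-0.4488y = 0.0194−0.4614z
Cramer: x(z) = -0.0240+0.4232z;  y(z) = -0.0131+0.4979z
sphere 1 gives Az²+Bz+C=0 with A=1.4270, B=0.1767, C=-0.0700;  B²−4AC=0.4308;  roots -0.2919, 0.1681;  negative root z = -0.2919
x = -0.1475, y = -0.1585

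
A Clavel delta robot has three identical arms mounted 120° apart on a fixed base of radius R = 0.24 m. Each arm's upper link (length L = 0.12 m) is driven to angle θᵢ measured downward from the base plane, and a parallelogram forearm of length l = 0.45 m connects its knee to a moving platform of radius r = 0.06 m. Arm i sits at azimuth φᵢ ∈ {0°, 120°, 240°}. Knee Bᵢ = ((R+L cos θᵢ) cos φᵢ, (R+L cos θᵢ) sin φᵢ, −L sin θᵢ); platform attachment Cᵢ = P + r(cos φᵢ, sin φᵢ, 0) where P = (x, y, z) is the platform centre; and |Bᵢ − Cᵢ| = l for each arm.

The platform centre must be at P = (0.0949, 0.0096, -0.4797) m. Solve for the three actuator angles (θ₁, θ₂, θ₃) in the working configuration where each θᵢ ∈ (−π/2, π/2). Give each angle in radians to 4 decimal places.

φ1=0.0° → target in arm frame (0.0949, 0.0096)
  e−x'=0.0851;  (l²−L²−(e−x')²−y'²−z²)/2L = -0.2056
  γ=atan2(-0.4797,0.0851)=-1.3952;  ψ=arccos(-0.4220)=2.0065;  θ1=γ+ψ≈0.6113
arm 2 (φ=120.0°): x'=-0.0391, y'=-0.0870
  e−x'=0.2191;  (l²−L²−(e−x')²−y'²−z²)/2L = -0.4067
  θ2 = atan2(B,A) + arccos(C/0.5274) = 1.3091
arm 3 (φ=240.0°): x'=-0.0558, y'=0.0774
  A cos θ + B sin θ = C:  0.2358·cos θ + -0.4797·sin θ = -0.4316
  γ=atan2(-0.4797,0.2358)=-1.1140;  ψ=arccos(-0.8075)=2.5107;  θ3=γ+ψ≈1.3967

θ₁ = 0.6113, θ₂ = 1.3091, θ₃ = 1.3967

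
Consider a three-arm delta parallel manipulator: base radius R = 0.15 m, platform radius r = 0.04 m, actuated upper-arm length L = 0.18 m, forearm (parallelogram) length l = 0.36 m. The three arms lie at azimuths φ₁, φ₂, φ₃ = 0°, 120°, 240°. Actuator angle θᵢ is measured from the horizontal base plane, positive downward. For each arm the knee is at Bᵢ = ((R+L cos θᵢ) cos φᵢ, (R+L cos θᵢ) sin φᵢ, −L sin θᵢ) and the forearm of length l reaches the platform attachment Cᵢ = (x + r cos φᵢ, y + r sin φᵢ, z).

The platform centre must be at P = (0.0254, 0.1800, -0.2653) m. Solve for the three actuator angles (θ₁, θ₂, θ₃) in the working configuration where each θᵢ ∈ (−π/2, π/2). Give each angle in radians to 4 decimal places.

θ₁ = 0.4361, θ₂ = -0.2617, θ₃ = 1.2215

φ1=0.0° → target in arm frame (0.0254, 0.1800)
  A=0.0846, B=-0.2653, C=(l²−L²−A²−y'²−z²)/(2L)=-0.0354
  γ=atan2(-0.2653,0.0846)=-1.2621;  ψ=arccos(-0.1271)=1.6982;  θ1=γ+ψ≈0.4361
rotate P by −φ2: (0.1432, -0.1120, -0.2653)
  e−x'=-0.0332;  (l²−L²−(e−x')²−y'²−z²)/2L = 0.0366
  √(A²+B²)=0.2674;  θ2 = -1.6952+1.4335 ≈ -0.2617
rotate P by −φ3: (-0.1686, -0.0680, -0.2653)
  e−x'=0.2786;  (l²−L²−(e−x')²−y'²−z²)/2L = -0.1539
  θ3 = atan2(B,A) + arccos(C/0.3847) = 1.2215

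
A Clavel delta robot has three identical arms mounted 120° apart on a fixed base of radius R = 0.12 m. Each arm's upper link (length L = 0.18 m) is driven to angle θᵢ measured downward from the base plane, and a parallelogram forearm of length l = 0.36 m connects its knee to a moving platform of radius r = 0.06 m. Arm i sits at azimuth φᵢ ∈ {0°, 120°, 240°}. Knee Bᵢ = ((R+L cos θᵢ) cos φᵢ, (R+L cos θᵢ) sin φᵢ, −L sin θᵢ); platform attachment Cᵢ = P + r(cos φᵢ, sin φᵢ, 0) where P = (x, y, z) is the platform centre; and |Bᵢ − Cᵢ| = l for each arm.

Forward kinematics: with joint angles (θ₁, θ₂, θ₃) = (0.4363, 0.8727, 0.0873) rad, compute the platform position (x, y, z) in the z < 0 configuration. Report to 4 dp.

φ1=0.0°: virtual centre (0.2231, 0.0000, -0.0761), radius l
O2 = (0.1757·cos120.0°, 0.1757·sin120.0°, -0.1379) = (-0.0878, 0.1522, -0.1379)
O3 = (0.2393·cos240.0°, 0.2393·sin240.0°, -0.0157) = (-0.1197, -0.2073, -0.0157)
|O₂|²−|O₁|² = -0.0057;  |O₃|²−|O₁|² = 0.0019
[-0.6220 0.3043 -0.1237]·P = -0.0057;  [-0.6856 -0.4145 0.1207]·P = 0.0019
det = 0.4664;  x = 0.0038+-0.0311z,  y = -0.0110+0.3427z
sphere 1 gives Az²+Bz+C=0 with A=1.1184, B=0.1583, C=-0.0756;  B²−4AC=0.3632;  roots -0.3402, 0.1987;  negative root z = -0.3402
x = 0.0144, y = -0.1275

(0.0144, -0.1275, -0.3402)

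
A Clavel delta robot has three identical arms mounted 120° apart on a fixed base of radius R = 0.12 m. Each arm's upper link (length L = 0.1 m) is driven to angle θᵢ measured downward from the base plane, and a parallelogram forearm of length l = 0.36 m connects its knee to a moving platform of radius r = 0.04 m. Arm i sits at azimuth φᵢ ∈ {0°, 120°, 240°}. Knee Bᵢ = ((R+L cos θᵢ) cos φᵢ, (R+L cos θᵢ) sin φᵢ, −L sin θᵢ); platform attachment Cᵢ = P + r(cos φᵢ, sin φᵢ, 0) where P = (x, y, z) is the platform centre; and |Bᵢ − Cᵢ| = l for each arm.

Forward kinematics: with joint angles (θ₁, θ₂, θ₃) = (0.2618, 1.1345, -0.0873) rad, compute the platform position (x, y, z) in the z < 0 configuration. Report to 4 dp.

(0.0420, -0.1461, -0.3261)

arm 1 at φ=0.0°: ρ1 = 0.1766;  O1 = (0.1766, 0.0000, -0.0259)
φ2=120.0°: virtual centre (-0.0611, 0.1059, -0.0906), radius l
φ3=240.0°: virtual centre (-0.0898, -0.1556, 0.0087), radius l
eliminate P² terms by subtracting sphere 1 from 2 and 3
[-0.4754 0.2118 -0.1295]·P = -0.0087;  [-0.5328 -0.3111 0.0692]·P = 0.0005
Cramer: x(z) = 0.0100-0.0983z;  y(z) = -0.0186+0.3908z
quadratic in z: (1.1624)z²+(0.0700)z+(-0.1008)=0, √Δ=0.6882 → z ∈ {-0.3261, 0.2660}; z = -0.3261 (taking z<0)
x = 0.0420, y = -0.1461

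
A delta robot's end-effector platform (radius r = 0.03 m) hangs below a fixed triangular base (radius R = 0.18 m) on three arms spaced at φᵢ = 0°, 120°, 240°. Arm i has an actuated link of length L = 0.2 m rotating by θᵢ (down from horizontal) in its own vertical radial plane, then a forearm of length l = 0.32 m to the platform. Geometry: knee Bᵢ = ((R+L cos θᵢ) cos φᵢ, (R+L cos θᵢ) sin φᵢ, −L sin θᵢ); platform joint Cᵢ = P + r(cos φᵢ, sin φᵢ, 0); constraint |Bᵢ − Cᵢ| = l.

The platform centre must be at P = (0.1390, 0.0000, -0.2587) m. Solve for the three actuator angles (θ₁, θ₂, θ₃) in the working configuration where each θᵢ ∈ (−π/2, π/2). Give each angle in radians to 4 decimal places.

arm 1 (φ=0.0°): x'=0.1390, y'=0.0000
  e−x'=0.0110;  (l²−L²−(e−x')²−y'²−z²)/2L = -0.0116
  √(A²+B²)=0.2589;  θ1 = -1.5283+1.6157 ≈ 0.0874
φ2=120.0° → target in arm frame (-0.0695, -0.1204)
  e−x'=0.2195;  (l²−L²−(e−x')²−y'²−z²)/2L = -0.1680
  θ2 = atan2(B,A) + arccos(C/0.3393) = 1.2216
rotate P by −φ3: (-0.0695, 0.1204, -0.2587)
  A cos θ + B sin θ = C:  0.2195·cos θ + -0.2587·sin θ = -0.1680
  γ=atan2(-0.2587,0.2195)=-0.8672;  ψ=arccos(-0.4952)=2.0888;  θ3=γ+ψ≈1.2216

θ₁ = 0.0874, θ₂ = 1.2216, θ₃ = 1.2216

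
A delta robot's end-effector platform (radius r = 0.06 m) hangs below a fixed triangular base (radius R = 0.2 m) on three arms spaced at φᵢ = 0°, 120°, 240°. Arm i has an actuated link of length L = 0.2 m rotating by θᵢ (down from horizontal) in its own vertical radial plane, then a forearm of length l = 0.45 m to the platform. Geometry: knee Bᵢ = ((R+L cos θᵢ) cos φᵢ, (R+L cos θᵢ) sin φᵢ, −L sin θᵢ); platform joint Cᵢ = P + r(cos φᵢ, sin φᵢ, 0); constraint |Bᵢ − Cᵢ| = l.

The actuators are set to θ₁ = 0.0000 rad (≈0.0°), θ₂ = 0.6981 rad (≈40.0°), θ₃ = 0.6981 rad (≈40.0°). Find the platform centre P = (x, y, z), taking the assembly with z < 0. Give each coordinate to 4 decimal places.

(0.1167, 0.0000, -0.3907)

arm 1 at φ=0.0°: ρ1 = 0.3400;  centre 1 = (0.3400, 0.0000, 0.0000)
φ2=120.0°: virtual centre (-0.1466, 0.2539, -0.1286), radius l
arm 3 at φ=240.0°: ρ3 = 0.2932;  centre 3 = (-0.1466, -0.2539, -0.1286)
subtract pairs → two planes through P
plane₁₂: -0.9732x+0.5079y+-0.2571z = -0.0131
det = 0.9885;  x = 0.0135+-0.2642z,  y = 0.0000+0.0000z
sphere 1 gives Az²+Bz+C=0 with A=1.0698, B=0.1725, C=-0.0959;  B²−4AC=0.4400;  roots -0.3907, 0.2294;  negative root z = -0.3907
x = 0.1167, y = 0.0000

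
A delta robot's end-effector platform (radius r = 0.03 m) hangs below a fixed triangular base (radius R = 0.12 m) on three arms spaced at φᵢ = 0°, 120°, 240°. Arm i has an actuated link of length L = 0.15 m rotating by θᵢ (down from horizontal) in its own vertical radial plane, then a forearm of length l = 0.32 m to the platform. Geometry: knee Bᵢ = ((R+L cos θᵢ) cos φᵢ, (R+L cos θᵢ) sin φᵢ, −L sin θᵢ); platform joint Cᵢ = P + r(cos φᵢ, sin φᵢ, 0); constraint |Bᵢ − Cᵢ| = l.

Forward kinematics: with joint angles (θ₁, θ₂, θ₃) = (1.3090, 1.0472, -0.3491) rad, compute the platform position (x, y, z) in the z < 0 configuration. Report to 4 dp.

S1 = (0.1288·cos0.0°, 0.1288·sin0.0°, -0.1449) = (0.1288, 0.0000, -0.1449)
S2 = (0.1650·cos120.0°, 0.1650·sin120.0°, -0.1299) = (-0.0825, 0.1429, -0.1299)
φ3=240.0°: virtual centre (-0.1155, -0.2000, 0.0513), radius l
subtract pairs → two planes through P
linear system: -0.4226x+0.2858y = 0.0065−0.0300z; -0.4886x+-0.4000y = 0.0184−0.3924z
Cramer: x(z) = -0.0255+0.4021z;  y(z) = -0.0149+0.4898z
into |P−S₁|² = l²: 1.4016z² + 0.1511z + -0.0574 = 0;  Δ = 0.3446;  z = -0.2633 or 0.1555 → z<0 root = -0.2633
x = -0.1313, y = -0.1438

(-0.1313, -0.1438, -0.2633)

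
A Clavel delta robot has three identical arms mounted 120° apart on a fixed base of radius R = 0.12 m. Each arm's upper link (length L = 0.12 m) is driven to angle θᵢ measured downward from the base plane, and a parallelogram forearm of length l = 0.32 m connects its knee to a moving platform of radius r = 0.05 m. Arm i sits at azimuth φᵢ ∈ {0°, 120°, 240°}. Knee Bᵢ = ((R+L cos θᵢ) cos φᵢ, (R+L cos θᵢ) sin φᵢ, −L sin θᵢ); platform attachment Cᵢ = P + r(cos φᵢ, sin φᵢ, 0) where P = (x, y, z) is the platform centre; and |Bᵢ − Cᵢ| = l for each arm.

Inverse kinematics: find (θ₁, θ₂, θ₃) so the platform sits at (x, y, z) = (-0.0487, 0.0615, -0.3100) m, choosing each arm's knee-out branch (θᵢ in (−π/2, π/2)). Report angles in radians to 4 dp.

rotate P by −φ1: (-0.0487, 0.0615, -0.3100)
  A cos θ + B sin θ = C:  0.1187·cos θ + -0.3100·sin θ = -0.1082
  √(A²+B²)=0.3319;  θ1 = -1.2051+1.9029 ≈ 0.6978
arm 2 (φ=120.0°): x'=0.0776, y'=0.0114
  e−x'=-0.0076;  (l²−L²−(e−x')²−y'²−z²)/2L = -0.0345
  θ2 = atan2(B,A) + arccos(C/0.3101) = 0.0871
arm 3 (φ=240.0°): x'=-0.0289, y'=-0.0729
  A=0.0989, B=-0.3100, C=(l²−L²−A²−y'²−z²)/(2L)=-0.0967
  γ=atan2(-0.3100,0.0989)=-1.2619;  ψ=arccos(-0.2971)=1.8724;  θ3=γ+ψ≈0.6105

θ₁ = 0.6978, θ₂ = 0.0871, θ₃ = 0.6105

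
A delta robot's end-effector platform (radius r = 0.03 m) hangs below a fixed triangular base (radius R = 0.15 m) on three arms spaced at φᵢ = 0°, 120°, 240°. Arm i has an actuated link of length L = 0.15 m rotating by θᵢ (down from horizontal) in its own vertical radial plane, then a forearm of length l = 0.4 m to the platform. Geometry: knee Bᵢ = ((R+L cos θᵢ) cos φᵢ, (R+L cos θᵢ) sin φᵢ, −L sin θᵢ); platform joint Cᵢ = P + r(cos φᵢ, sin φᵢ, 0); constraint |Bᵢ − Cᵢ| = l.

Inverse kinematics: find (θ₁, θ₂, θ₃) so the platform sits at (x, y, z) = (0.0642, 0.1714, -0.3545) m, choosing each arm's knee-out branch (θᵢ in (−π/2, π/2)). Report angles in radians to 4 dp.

θ₁ = 0.3492, θ₂ = 0.0870, θ₃ = 1.3091

φ1=0.0° → target in arm frame (0.0642, 0.1714)
  A cos θ + B sin θ = C:  0.0558·cos θ + -0.3545·sin θ = -0.0689
  θ1 = atan2(B,A) + arccos(C/0.3589) = 0.3492
rotate P by −φ2: (0.1163, -0.1413, -0.3545)
  A=0.0037, B=-0.3545, C=(l²−L²−A²−y'²−z²)/(2L)=-0.0272
  √(A²+B²)=0.3545;  θ2 = -1.5605+1.6475 ≈ 0.0870
φ3=240.0° → target in arm frame (-0.1805, -0.0301)
  A=0.3005, B=-0.3545, C=(l²−L²−A²−y'²−z²)/(2L)=-0.2647
  γ=atan2(-0.3545,0.3005)=-0.8676;  ψ=arccos(-0.5695)=2.1767;  θ3=γ+ψ≈1.3091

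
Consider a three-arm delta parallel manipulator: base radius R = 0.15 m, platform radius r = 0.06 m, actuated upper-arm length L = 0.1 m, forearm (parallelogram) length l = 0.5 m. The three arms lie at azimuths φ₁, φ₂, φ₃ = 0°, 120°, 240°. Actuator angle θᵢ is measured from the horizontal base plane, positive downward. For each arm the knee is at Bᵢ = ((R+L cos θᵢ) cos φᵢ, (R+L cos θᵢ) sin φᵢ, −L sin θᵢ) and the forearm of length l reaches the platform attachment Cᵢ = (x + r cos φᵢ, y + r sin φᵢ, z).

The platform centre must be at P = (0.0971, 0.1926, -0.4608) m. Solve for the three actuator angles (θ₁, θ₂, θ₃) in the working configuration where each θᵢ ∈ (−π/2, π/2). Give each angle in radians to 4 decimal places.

rotate P by −φ1: (0.0971, 0.1926, -0.4608)
  A cos θ + B sin θ = C:  -0.0071·cos θ + -0.4608·sin θ = -0.0474
  √(A²+B²)=0.4609;  θ1 = -1.5862+1.6739 ≈ 0.0876
arm 2 (φ=120.0°): x'=0.1182, y'=-0.1804
  e−x'=-0.0282;  (l²−L²−(e−x')²−y'²−z²)/2L = -0.0284
  θ2 = atan2(B,A) + arccos(C/0.4617) = 0.0003
rotate P by −φ3: (-0.2153, -0.0122, -0.4608)
  A cos θ + B sin θ = C:  0.3053·cos θ + -0.4608·sin θ = -0.3286
  γ=atan2(-0.4608,0.3053)=-0.9856;  ψ=arccos(-0.5945)=2.2074;  θ3=γ+ψ≈1.2218

θ₁ = 0.0876, θ₂ = 0.0003, θ₃ = 1.2218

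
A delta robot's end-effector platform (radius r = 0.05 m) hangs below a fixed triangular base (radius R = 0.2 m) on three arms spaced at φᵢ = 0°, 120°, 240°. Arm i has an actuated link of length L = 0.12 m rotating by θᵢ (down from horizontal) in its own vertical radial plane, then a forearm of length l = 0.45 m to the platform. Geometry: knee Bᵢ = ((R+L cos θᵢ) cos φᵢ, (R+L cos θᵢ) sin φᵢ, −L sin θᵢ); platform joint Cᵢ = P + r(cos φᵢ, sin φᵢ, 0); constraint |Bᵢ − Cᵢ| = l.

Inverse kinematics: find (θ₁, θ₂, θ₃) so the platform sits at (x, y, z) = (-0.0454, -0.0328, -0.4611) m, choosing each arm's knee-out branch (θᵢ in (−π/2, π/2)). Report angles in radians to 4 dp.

θ₁ = 0.9601, θ₂ = 0.7857, θ₃ = 0.5240

φ1=0.0° → target in arm frame (-0.0454, -0.0328)
  A=0.1954, B=-0.4611, C=(l²−L²−A²−y'²−z²)/(2L)=-0.2657
  θ1 = atan2(B,A) + arccos(C/0.5008) = 0.9601
rotate P by −φ2: (-0.0057, 0.0557, -0.4611)
  e−x'=0.1557;  (l²−L²−(e−x')²−y'²−z²)/2L = -0.2161
  √(A²+B²)=0.4867;  θ2 = -1.2451+2.0309 ≈ 0.7857
φ3=240.0° → target in arm frame (0.0511, -0.0229)
  A=0.0989, B=-0.4611, C=(l²−L²−A²−y'²−z²)/(2L)=-0.1451
  √(A²+B²)=0.4716;  θ3 = -1.3595+1.8835 ≈ 0.5240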